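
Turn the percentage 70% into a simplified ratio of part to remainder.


70% means 70 parts out of 100; remainder = 30
Part : remainder = 70:30
GCD = 10
= 7:3

7:3


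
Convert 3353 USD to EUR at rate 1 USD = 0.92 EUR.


Amount × rate = 3353 × 0.92
= 3084.76 EUR

3084.76 EUR


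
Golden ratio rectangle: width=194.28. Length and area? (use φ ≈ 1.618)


φ = (1 + √5) / 2 ≈ 1.618
Length = width × φ = 194.28 × 1.618 = 314.34504
≈ 314.35
Area = width × length = 194.28 × 314.34504 = 61070.9543712 ≈ 61070.95
= Length: 314.35, Area: 61070.95

Length: 314.35, Area: 61070.95


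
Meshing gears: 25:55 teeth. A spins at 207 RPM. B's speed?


Gear ratio = 25:55 = 5:11
RPM_B = RPM_A × (teeth_A / teeth_B)
= 207 × (25/55)
= 94.1 RPM

94.1 RPM


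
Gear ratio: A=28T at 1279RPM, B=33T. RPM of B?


Gear ratio = 28:33 = 28:33
RPM_B = RPM_A × (teeth_A / teeth_B)
= 1279 × (28/33)
= 1085.2 RPM

1085.2 RPM


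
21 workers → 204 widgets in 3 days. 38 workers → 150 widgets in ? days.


Days ∝ work / workers, so d₂ = d₁ × (m₁/m₂) × (w₂/w₁)
Workers factor (inverse): 21/38 ≈ 0.5526
Work factor (direct): 150/204 ≈ 0.7353
d₂ = 3 × 21/38 × 150/204 = (3 × 21 × 150) / (38 × 204) = 9450/7752
≈ 1.22 days

1.22 days


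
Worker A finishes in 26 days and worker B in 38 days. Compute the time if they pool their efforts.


Rate of A = 1/26 per day
Rate of B = 1/38 per day
Combined rate = 1/26 + 1/38 = 64/988 ≈ 0.0648 per day
Days = 1 / combined rate = 988/64
≈ 15.44 days

15.44 days


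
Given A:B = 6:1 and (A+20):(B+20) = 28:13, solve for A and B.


Let A = 6k, B = 1k.
(6k + 20) / (1k + 20) = 28/13
Cross-multiply: 13(6k + 20) = 28(1k + 20)
78k + 260 = 28k + 560
78k - 28k = 560 - 260
50k = 300
k = 300/50 = 6
A = 6×6 = 36, B = 1×6 = 6
= A = 36, B = 6

A = 36, B = 6


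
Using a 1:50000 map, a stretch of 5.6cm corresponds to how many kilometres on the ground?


Real distance = map distance × scale
= 5.6cm × 50000
= 280000 cm = 2800.0 m
= 2.800 km

2.800 km


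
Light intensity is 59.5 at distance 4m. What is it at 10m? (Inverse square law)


I₁d₁² = I₂d₂²
I₂ = I₁ × (d₁/d₂)²
= 59.5 × (4/10)²
= 59.5 × 16/100
= 952/100
= 9.5200

9.5200


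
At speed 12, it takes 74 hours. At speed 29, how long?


Inverse proportion: x × y = constant
k = 12 × 74 = 888
y₂ = k / 29 = 888 / 29
= 30.62

30.62


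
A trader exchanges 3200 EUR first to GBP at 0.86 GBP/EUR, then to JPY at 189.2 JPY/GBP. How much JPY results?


Step 1: 3200 EUR × 0.86 = 2752.00 GBP
Step 2: 2752.00 GBP × 189.2 = 520678.40 JPY
Implied rate EUR→JPY = 0.86 × 189.2 = 162.7120
= 520678.40 JPY

520678.40 JPY


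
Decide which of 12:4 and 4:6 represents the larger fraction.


12/4 = 3.0000
4/6 = 0.6667
3.0000 > 0.6667, so 12:4 is greater
= 12:4

12:4


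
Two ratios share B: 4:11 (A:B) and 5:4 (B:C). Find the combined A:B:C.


Match B: multiply A:B by 5 → 20:55
Multiply B:C by 11 → 55:44
Combined: 20:55:44
GCD = 1
= 20:55:44

20:55:44


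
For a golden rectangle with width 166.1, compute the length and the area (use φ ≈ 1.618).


φ = (1 + √5) / 2 ≈ 1.618
Length = width × φ = 166.1 × 1.618 = 268.7498
≈ 268.75
Area = width × length = 166.1 × 268.7498 = 44639.34178 ≈ 44639.34
= Length: 268.75, Area: 44639.34

Length: 268.75, Area: 44639.34


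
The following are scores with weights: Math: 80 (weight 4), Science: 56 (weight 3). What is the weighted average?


Numerator = 80×4 + 56×3
= 320 + 168
= 488
Total weight = 7
Weighted avg = 488/7
= 69.71

69.71


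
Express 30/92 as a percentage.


Percentage = (part / whole) × 100
= (30 / 92) × 100
≈ 32.61%

32.61%


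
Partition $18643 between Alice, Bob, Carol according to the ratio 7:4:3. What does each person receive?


Total parts = 7 + 4 + 3 = 14
Alice: 18643 × 7/14 = 9321.50
Bob: 18643 × 4/14 = 5326.57
Carol: 18643 × 3/14 = 3994.93
= Alice: $9321.50, Bob: $5326.57, Carol: $3994.93

Alice: $9321.50, Bob: $5326.57, Carol: $3994.93


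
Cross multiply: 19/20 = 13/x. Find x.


Cross multiply: 19 × x = 20 × 13
19x = 260
x = 260 / 19
= 13.68

13.68


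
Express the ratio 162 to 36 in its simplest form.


GCD(162, 36) = 18
162/18 : 36/18
= 9:2

9:2


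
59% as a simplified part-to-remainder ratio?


59% means 59 parts out of 100; remainder = 41
Part : remainder = 59:41
GCD = 1
= 59:41

59:41


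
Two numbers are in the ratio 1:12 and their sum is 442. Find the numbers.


Let A = 1k, B = 12k.
1k + 12k = 442
13k = 442 → k = 442/13 = 34
A = 1×34 = 34, B = 12×34 = 408
= A = 34, B = 408

A = 34, B = 408


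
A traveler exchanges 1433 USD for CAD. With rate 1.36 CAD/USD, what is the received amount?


Amount × rate = 1433 × 1.36
= 1948.88 CAD

1948.88 CAD


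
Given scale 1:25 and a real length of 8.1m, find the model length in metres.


Model size = real / scale
= 8.1 / 25
= 0.3240 m

0.3240 m


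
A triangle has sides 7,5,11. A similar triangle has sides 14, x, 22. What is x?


Scale factor = 14/7 = 2
Missing side = 5 × 2
= 10.0

10.0


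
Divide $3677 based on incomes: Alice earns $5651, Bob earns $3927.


Total income = 5651 + 3927 = $9578
Alice: $3677 × 5651/9578 = $2169.42
Bob: $3677 × 3927/9578 = $1507.58
= Alice: $2169.42, Bob: $1507.58

Alice: $2169.42, Bob: $1507.58


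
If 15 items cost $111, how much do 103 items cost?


Direct proportion: y/x = constant
k = 111/15 = 7.4000
y₂ = k × 103 = 111 × 103 / 15 = 11433/15
= 762.20

762.20


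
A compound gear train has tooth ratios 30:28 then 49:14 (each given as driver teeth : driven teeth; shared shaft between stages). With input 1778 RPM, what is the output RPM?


Stage 1: RPM_B = RPM_A × t_A/t_B = 1778 × 30/28 = 53340/28 = 1905.00
B and C share a shaft → RPM_C = RPM_B
Stage 2: RPM_D = RPM_C × t_C/t_D = RPM_A × (t_A×t_C)/(t_B×t_D)
Overall ratio = (30×49)/(28×14) = 1470/392
RPM_D = 1778 × 1470/392 = 2613660/392
= 6667.50 RPM

6667.50 RPM


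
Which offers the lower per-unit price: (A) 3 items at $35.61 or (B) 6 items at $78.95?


Deal A: $35.61/3 = $11.8700/unit
Deal B: $78.95/6 = $13.1583/unit
A is cheaper per unit
= Deal A

Deal A


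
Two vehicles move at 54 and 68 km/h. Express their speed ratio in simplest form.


Ratio = 54:68
GCD = 2
Simplified = 27:34
Time ratio (same distance) = 34:27
Speed ratio = 27:34

27:34


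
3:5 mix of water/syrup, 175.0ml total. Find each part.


Total parts = 3 + 5 = 8
water: 175.0 × 3/8 = 65.6ml
syrup: 175.0 × 5/8 = 109.4ml
= 65.6ml and 109.4ml

65.6ml and 109.4ml


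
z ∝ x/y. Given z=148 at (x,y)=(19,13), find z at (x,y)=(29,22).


z = k·x/y
Solve for k using the known point: k = z·y/x = 148×13/19 = 1924/19 ≈ 101.2632
Now evaluate at x=29, y=22:
z = k × 29 / 22 = (1924 × 29) / (19 × 22) = 55796/418
≈ 133.4833

133.4833


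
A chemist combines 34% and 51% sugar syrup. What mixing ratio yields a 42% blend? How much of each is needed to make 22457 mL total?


Let x parts of 34% mix with y parts of 51%.
34x + 51y = 42(x + y)
34x + 51y = 42x + 42y
x(34 - 42) = y(42 - 51)
x/y = (51 - 42)/(42 - 34) = 9/8
Simplify: 9:8
Total parts = 17; one part = 22457/17 = 1321.00 mL
34% solution: 9×1321.00 = 11889.00 mL
51% solution: 8×1321.00 = 10568.00 mL
= ratio 9:8; 11889.00 mL and 10568.00 mL

ratio 9:8; 11889.00 mL and 10568.00 mL


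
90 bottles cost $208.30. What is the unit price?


Unit rate = total / quantity
= 208.30 / 90
= $2.31 per unit

$2.31 per unit


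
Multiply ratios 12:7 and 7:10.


Compound ratio = (12×7) : (7×10)
= 84:70
GCD = 14
= 6:5

6:5


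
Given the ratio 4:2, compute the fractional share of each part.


Total parts = 4 + 2 = 6
First part: 4/6 = 2/3
Second part: 2/6 = 1/3
= 2/3 and 1/3

2/3 and 1/3


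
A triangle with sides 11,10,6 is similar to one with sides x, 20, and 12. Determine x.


Scale factor = 20/10 = 2
Missing side = 11 × 2
= 22.0

22.0


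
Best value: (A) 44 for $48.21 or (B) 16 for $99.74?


Deal A: $48.21/44 = $1.0957/unit
Deal B: $99.74/16 = $6.2338/unit
A is cheaper per unit
= Deal A

Deal A


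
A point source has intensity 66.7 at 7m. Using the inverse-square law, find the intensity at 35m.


I₁d₁² = I₂d₂²
I₂ = I₁ × (d₁/d₂)²
= 66.7 × (7/35)²
= 66.7 × 49/1225
= 3268.3/1225
= 2.6680

2.6680


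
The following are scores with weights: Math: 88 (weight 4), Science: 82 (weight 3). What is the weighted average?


Numerator = 88×4 + 82×3
= 352 + 246
= 598
Total weight = 7
Weighted avg = 598/7
= 85.43

85.43


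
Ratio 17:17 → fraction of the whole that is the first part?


Total parts = 17 + 17 = 34
First part: 17/34 = 1/2
= 1/2

1/2


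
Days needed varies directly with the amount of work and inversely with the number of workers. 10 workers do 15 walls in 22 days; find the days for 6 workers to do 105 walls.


Days ∝ work / workers, so d₂ = d₁ × (m₁/m₂) × (w₂/w₁)
Workers factor (inverse): 10/6 ≈ 1.6667
Work factor (direct): 105/15 = 7.0000
d₂ = 22 × 10/6 × 105/15 = (22 × 10 × 105) / (6 × 15) = 23100/90
≈ 256.67 days

256.67 days


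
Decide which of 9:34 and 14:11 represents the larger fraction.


9/34 = 0.2647
14/11 = 1.2727
0.2647 < 1.2727, so 9:34 is less
= 14:11

14:11


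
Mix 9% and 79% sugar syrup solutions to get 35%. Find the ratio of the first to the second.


Let x parts of 9% mix with y parts of 79%.
9x + 79y = 35(x + y)
9x + 79y = 35x + 35y
x(9 - 35) = y(35 - 79)
x/y = (79 - 35)/(35 - 9) = 44/26
Simplify: 22:13
= 22:13

22:13


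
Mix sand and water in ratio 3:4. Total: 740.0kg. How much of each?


Total parts = 3 + 4 = 7
sand: 740.0 × 3/7 = 317.1kg
water: 740.0 × 4/7 = 422.9kg
= 317.1kg and 422.9kg

317.1kg and 422.9kg


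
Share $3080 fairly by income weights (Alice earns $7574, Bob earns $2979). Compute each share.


Total income = 7574 + 2979 = $10553
Alice: $3080 × 7574/10553 = $2210.55
Bob: $3080 × 2979/10553 = $869.45
= Alice: $2210.55, Bob: $869.45

Alice: $2210.55, Bob: $869.45


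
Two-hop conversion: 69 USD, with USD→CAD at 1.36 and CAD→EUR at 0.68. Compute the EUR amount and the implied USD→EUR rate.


Step 1: 69 USD × 1.36 = 93.84 CAD
Step 2: 93.84 CAD × 0.68 = 63.81 EUR
Implied rate USD→EUR = 1.36 × 0.68 = 0.9248
= 63.81 EUR; implied rate 0.9248 EUR/USD

63.81 EUR; implied rate 0.9248 EUR/USD


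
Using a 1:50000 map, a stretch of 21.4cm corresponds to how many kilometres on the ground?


Real distance = map distance × scale
= 21.4cm × 50000
= 1070000 cm = 10700.0 m
= 10.700 km

10.700 km


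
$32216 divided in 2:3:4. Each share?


Total parts = 2 + 3 + 4 = 9
Part 1: 32216 × 2/9 = 7159.11
Part 2: 32216 × 3/9 = 10738.67
Part 3: 32216 × 4/9 = 14318.22
= Part 1: $7159.11, Part 2: $10738.67, Part 3: $14318.22

Part 1: $7159.11, Part 2: $10738.67, Part 3: $14318.22


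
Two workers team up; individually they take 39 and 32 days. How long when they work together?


Rate of A = 1/39 per day
Rate of B = 1/32 per day
Combined rate = 1/39 + 1/32 = 71/1248 ≈ 0.0569 per day
Days = 1 / combined rate = 1248/71
≈ 17.58 days

17.58 days


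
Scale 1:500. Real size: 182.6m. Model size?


Model size = real / scale
= 182.6 / 500
= 0.3652 m

0.3652 m


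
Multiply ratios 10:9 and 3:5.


Compound ratio = (10×3) : (9×5)
= 30:45
GCD = 15
= 2:3

2:3


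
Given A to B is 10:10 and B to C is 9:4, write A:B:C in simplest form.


Match B: multiply A:B by 9 → 90:90
Multiply B:C by 10 → 90:40
Combined: 90:90:40
GCD = 10
= 9:9:4

9:9:4


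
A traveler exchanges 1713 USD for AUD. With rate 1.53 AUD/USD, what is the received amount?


Amount × rate = 1713 × 1.53
= 2620.89 AUD

2620.89 AUD


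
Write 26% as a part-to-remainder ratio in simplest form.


26% means 26 parts out of 100; remainder = 74
Part : remainder = 26:74
GCD = 2
= 13:37

13:37


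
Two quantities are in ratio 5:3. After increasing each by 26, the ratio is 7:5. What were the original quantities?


Let A = 5k, B = 3k.
(5k + 26) / (3k + 26) = 7/5
Cross-multiply: 5(5k + 26) = 7(3k + 26)
25k + 130 = 21k + 182
25k - 21k = 182 - 130
4k = 52
k = 52/4 = 13
A = 5×13 = 65, B = 3×13 = 39
= A = 65, B = 39

A = 65, B = 39


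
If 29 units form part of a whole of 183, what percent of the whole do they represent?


Percentage = (part / whole) × 100
= (29 / 183) × 100
≈ 15.85%

15.85%


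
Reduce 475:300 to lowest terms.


GCD(475, 300) = 25
475/25 : 300/25
= 19:12

19:12


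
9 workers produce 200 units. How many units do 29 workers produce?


Direct proportion: y/x = constant
k = 200/9 ≈ 22.2222
y₂ = k × 29 = 200 × 29 / 9 = 5800/9
≈ 644.44

644.44


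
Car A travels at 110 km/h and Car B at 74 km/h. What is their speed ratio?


Ratio = 110:74
GCD = 2
Simplified = 55:37
Time ratio (same distance) = 37:55
Speed ratio = 55:37

55:37


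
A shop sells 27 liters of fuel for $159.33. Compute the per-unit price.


Unit rate = total / quantity
= 159.33 / 27
= $5.90 per unit

$5.90 per unit


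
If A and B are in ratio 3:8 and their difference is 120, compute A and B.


Let A = 3k, B = 8k.
8k - 3k = 120
5k = 120 → k = 120/5 = 24
A = 3×24 = 72, B = 8×24 = 192
= A = 72, B = 192

A = 72, B = 192


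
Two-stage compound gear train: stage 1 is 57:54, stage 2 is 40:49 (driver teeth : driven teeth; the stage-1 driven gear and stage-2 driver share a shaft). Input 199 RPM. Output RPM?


Stage 1: RPM_B = RPM_A × t_A/t_B = 199 × 57/54 = 11343/54 ≈ 210.06
B and C share a shaft → RPM_C = RPM_B
Stage 2: RPM_D = RPM_C × t_C/t_D = RPM_A × (t_A×t_C)/(t_B×t_D)
Overall ratio = (57×40)/(54×49) = 2280/2646
RPM_D = 199 × 2280/2646 = 453720/2646
≈ 171.47 RPM

171.47 RPM


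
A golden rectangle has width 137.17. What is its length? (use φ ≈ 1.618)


φ = (1 + √5) / 2 ≈ 1.618
Length = width × φ = 137.17 × 1.618 = 221.94106
≈ 221.94

221.94


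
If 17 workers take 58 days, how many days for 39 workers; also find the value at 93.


Inverse proportion: x × y = constant
k = 17 × 58 = 986
At x=39: k/39 = 25.28
At x=93: k/93 = 10.60
= 25.28 and 10.60

25.28 and 10.60


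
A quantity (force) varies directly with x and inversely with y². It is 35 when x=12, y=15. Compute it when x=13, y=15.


z = k·x/y²
Solve for k using the known point: k = z·y²/x = 35×225/12 = 7875/12 = 656.2500
Now evaluate at x=13, y=15:
z = k × 13 / 225 = (7875 × 13) / (12 × 225) = 102375/2700
≈ 37.9167

37.9167


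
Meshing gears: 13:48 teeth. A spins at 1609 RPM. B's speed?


Gear ratio = 13:48 = 13:48
RPM_B = RPM_A × (teeth_A / teeth_B)
= 1609 × (13/48)
= 435.8 RPM

435.8 RPM


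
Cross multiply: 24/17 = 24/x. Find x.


Cross multiply: 24 × x = 17 × 24
24x = 408
x = 408 / 24
= 17.00

17.00


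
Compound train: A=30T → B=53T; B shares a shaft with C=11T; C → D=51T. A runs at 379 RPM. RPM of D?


Stage 1: RPM_B = RPM_A × t_A/t_B = 379 × 30/53 = 11370/53 ≈ 214.53
B and C share a shaft → RPM_C = RPM_B
Stage 2: RPM_D = RPM_C × t_C/t_D = RPM_A × (t_A×t_C)/(t_B×t_D)
Overall ratio = (30×11)/(53×51) = 330/2703
RPM_D = 379 × 330/2703 = 125070/2703
≈ 46.27 RPM

46.27 RPM


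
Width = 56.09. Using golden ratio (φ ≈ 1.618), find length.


φ = (1 + √5) / 2 ≈ 1.618
Length = width × φ = 56.09 × 1.618 = 90.75362
≈ 90.75

90.75


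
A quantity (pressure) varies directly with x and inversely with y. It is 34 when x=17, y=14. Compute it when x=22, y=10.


z = k·x/y
Solve for k using the known point: k = z·y/x = 34×14/17 = 476/17 = 28.0000
Now evaluate at x=22, y=10:
z = k × 22 / 10 = (476 × 22) / (17 × 10) = 10472/170
= 61.6000

61.6000


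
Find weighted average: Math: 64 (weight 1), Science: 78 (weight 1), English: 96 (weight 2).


Numerator = 64×1 + 78×1 + 96×2
= 64 + 78 + 192
= 334
Total weight = 4
Weighted avg = 334/4
= 83.50

83.50


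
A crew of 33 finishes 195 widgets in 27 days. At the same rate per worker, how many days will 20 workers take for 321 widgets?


Days ∝ work / workers, so d₂ = d₁ × (m₁/m₂) × (w₂/w₁)
Workers factor (inverse): 33/20 = 1.6500
Work factor (direct): 321/195 ≈ 1.6462
d₂ = 27 × 33/20 × 321/195 = (27 × 33 × 321) / (20 × 195) = 286011/3900
≈ 73.34 days

73.34 days


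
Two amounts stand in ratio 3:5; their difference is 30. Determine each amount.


Let A = 3k, B = 5k.
5k - 3k = 30
2k = 30 → k = 30/2 = 15
A = 3×15 = 45, B = 5×15 = 75
= A = 45, B = 75

A = 45, B = 75


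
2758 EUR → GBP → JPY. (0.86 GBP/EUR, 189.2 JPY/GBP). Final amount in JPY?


Step 1: 2758 EUR × 0.86 = 2371.88 GBP
Step 2: 2371.88 GBP × 189.2 = 448759.70 JPY
Implied rate EUR→JPY = 0.86 × 189.2 = 162.7120
= 448759.70 JPY

448759.70 JPY


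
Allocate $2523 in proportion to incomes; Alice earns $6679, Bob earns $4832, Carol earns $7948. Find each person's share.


Total income = 6679 + 4832 + 7948 = $19459
Alice: $2523 × 6679/19459 = $865.98
Bob: $2523 × 4832/19459 = $626.50
Carol: $2523 × 7948/19459 = $1030.52
= Alice: $865.98, Bob: $626.50, Carol: $1030.52

Alice: $865.98, Bob: $626.50, Carol: $1030.52


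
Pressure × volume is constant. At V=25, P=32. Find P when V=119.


Inverse proportion: x × y = constant
k = 25 × 32 = 800
y₂ = k / 119 = 800 / 119
= 6.72

6.72


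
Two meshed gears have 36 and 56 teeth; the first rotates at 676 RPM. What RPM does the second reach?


Gear ratio = 36:56 = 9:14
RPM_B = RPM_A × (teeth_A / teeth_B)
= 676 × (36/56)
= 434.6 RPM

434.6 RPM


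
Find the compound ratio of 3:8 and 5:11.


Compound ratio = (3×5) : (8×11)
= 15:88
GCD = 1
= 15:88

15:88


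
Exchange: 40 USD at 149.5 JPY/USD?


Amount × rate = 40 × 149.5
= 5980.00 JPY

5980.00 JPY


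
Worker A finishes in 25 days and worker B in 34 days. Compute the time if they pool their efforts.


Rate of A = 1/25 per day
Rate of B = 1/34 per day
Combined rate = 1/25 + 1/34 = 59/850 ≈ 0.0694 per day
Days = 1 / combined rate = 850/59
≈ 14.41 days

14.41 days


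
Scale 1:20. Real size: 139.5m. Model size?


Model size = real / scale
= 139.5 / 20
= 6.9750 m

6.9750 m


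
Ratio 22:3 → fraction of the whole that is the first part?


Total parts = 22 + 3 = 25
First part: 22/25 = 22/25
= 22/25

22/25


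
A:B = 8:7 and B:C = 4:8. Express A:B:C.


Match B: multiply A:B by 4 → 32:28
Multiply B:C by 7 → 28:56
Combined: 32:28:56
GCD = 4
= 8:7:14

8:7:14


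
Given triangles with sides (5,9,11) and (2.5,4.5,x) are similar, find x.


Scale factor = 2.5/5 = 0.5
Missing side = 11 × 0.5
= 5.5

5.5


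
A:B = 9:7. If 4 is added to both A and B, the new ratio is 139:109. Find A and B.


Let A = 9k, B = 7k.
(9k + 4) / (7k + 4) = 139/109
Cross-multiply: 109(9k + 4) = 139(7k + 4)
981k + 436 = 973k + 556
981k - 973k = 556 - 436
8k = 120
k = 120/8 = 15
A = 9×15 = 135, B = 7×15 = 105
= A = 135, B = 105

A = 135, B = 105


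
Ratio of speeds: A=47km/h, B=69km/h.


Ratio = 47:69
GCD = 1
Simplified = 47:69
Time ratio (same distance) = 69:47
Speed ratio = 47:69

47:69


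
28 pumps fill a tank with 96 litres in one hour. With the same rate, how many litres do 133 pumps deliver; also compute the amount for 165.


Direct proportion: y/x = constant
k = 96/28 ≈ 3.4286
y at x=133: k × 133 = 96 × 133 / 28 = 12768/28 = 456.00
y at x=165: k × 165 = 96 × 165 / 28 = 15840/28 ≈ 565.71
= 456.00 and 565.71

456.00 and 565.71


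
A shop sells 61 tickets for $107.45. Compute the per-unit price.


Unit rate = total / quantity
= 107.45 / 61
= $1.76 per unit

$1.76 per unit


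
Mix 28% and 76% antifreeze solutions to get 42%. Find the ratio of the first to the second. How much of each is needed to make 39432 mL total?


Let x parts of 28% mix with y parts of 76%.
28x + 76y = 42(x + y)
28x + 76y = 42x + 42y
x(28 - 42) = y(42 - 76)
x/y = (76 - 42)/(42 - 28) = 34/14
Simplify: 17:7
Total parts = 24; one part = 39432/24 = 1643.00 mL
28% solution: 17×1643.00 = 27931.00 mL
76% solution: 7×1643.00 = 11501.00 mL
= ratio 17:7; 27931.00 mL and 11501.00 mL

ratio 17:7; 27931.00 mL and 11501.00 mL


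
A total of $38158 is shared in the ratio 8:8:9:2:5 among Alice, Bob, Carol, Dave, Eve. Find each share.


Total parts = 8 + 8 + 9 + 2 + 5 = 32
Alice: 38158 × 8/32 = 9539.50
Bob: 38158 × 8/32 = 9539.50
Carol: 38158 × 9/32 = 10731.94
Dave: 38158 × 2/32 = 2384.88
Eve: 38158 × 5/32 = 5962.19
= Alice: $9539.50, Bob: $9539.50, Carol: $10731.94, Dave: $2384.88, Eve: $5962.19

Alice: $9539.50, Bob: $9539.50, Carol: $10731.94, Dave: $2384.88, Eve: $5962.19


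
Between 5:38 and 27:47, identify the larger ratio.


5/38 = 0.1316
27/47 = 0.5745
0.1316 < 0.5745, so 5:38 is less
= 27:47

27:47


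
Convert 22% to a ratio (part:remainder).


22% means 22 parts out of 100; remainder = 78
Part : remainder = 22:78
GCD = 2
= 11:39

11:39


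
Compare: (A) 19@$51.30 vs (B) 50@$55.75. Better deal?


Deal A: $51.30/19 = $2.7000/unit
Deal B: $55.75/50 = $1.1150/unit
B is cheaper per unit
= Deal B

Deal B


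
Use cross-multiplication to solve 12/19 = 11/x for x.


Cross multiply: 12 × x = 19 × 11
12x = 209
x = 209 / 12
= 17.42

17.42


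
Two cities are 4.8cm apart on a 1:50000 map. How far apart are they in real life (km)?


Real distance = map distance × scale
= 4.8cm × 50000
= 240000 cm = 2400.0 m
= 2.400 km

2.400 km


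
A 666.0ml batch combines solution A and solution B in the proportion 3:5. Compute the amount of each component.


Total parts = 3 + 5 = 8
solution A: 666.0 × 3/8 = 249.8ml
solution B: 666.0 × 5/8 = 416.3ml
= 249.8ml and 416.3ml

249.8ml and 416.3ml


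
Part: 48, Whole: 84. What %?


Percentage = (part / whole) × 100
= (48 / 84) × 100
≈ 57.14%

57.14%


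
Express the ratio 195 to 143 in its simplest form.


GCD(195, 143) = 13
195/13 : 143/13
= 15:11

15:11


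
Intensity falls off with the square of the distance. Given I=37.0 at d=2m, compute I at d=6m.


I₁d₁² = I₂d₂²
I₂ = I₁ × (d₁/d₂)²
= 37.0 × (2/6)²
= 37.0 × 4/36
= 148/36
≈ 4.1111

4.1111


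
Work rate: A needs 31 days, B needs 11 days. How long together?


Rate of A = 1/31 per day
Rate of B = 1/11 per day
Combined rate = 1/31 + 1/11 = 42/341 ≈ 0.1232 per day
Days = 1 / combined rate = 341/42
≈ 8.12 days

8.12 days


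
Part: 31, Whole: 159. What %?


Percentage = (part / whole) × 100
= (31 / 159) × 100
≈ 19.50%

19.50%


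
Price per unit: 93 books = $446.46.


Unit rate = total / quantity
= 446.46 / 93
= $4.80 per unit

$4.80 per unit


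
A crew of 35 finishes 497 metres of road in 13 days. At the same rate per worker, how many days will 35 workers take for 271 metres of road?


Days ∝ work / workers, so d₂ = d₁ × (m₁/m₂) × (w₂/w₁)
Workers factor (inverse): 35/35 = 1.0000
Work factor (direct): 271/497 ≈ 0.5453
d₂ = 13 × 35/35 × 271/497 = (13 × 35 × 271) / (35 × 497) = 123305/17395
≈ 7.09 days

7.09 days


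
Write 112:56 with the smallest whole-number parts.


GCD(112, 56) = 56
112/56 : 56/56
= 2:1

2:1


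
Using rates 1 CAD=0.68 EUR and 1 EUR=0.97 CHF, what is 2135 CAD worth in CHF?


Step 1: 2135 CAD × 0.68 = 1451.80 EUR
Step 2: 1451.80 EUR × 0.97 = 1408.25 CHF
Implied rate CAD→CHF = 0.68 × 0.97 = 0.6596
= 1408.25 CHF

1408.25 CHF


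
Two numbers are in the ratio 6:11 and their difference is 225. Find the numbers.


Let A = 6k, B = 11k.
11k - 6k = 225
5k = 225 → k = 225/5 = 45
A = 6×45 = 270, B = 11×45 = 495
= A = 270, B = 495

A = 270, B = 495


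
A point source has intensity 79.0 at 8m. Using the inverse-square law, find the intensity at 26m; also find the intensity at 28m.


I₁d₁² = I₂d₂²
I at 26m = 79.0 × (8/26)² = 79.0 × 64/676 = 5056/676 ≈ 7.4793
I at 28m = 79.0 × (8/28)² = 79.0 × 64/784 = 5056/784 ≈ 6.4490
= 7.4793 and 6.4490

7.4793 and 6.4490


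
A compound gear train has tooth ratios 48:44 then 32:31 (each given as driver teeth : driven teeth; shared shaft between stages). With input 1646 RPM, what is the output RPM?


Stage 1: RPM_B = RPM_A × t_A/t_B = 1646 × 48/44 = 79008/44 ≈ 1795.64
B and C share a shaft → RPM_C = RPM_B
Stage 2: RPM_D = RPM_C × t_C/t_D = RPM_A × (t_A×t_C)/(t_B×t_D)
Overall ratio = (48×32)/(44×31) = 1536/1364
RPM_D = 1646 × 1536/1364 = 2528256/1364
≈ 1853.56 RPM

1853.56 RPM


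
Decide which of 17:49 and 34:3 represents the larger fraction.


17/49 = 0.3469
34/3 = 11.3333
0.3469 < 11.3333, so 17:49 is less
= 34:3

34:3


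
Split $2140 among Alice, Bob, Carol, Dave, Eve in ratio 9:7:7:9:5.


Total parts = 9 + 7 + 7 + 9 + 5 = 37
Alice: 2140 × 9/37 = 520.54
Bob: 2140 × 7/37 = 404.86
Carol: 2140 × 7/37 = 404.86
Dave: 2140 × 9/37 = 520.54
Eve: 2140 × 5/37 = 289.19
= Alice: $520.54, Bob: $404.86, Carol: $404.86, Dave: $520.54, Eve: $289.19

Alice: $520.54, Bob: $404.86, Carol: $404.86, Dave: $520.54, Eve: $289.19


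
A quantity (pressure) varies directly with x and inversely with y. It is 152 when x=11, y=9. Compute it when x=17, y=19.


z = k·x/y
Solve for k using the known point: k = z·y/x = 152×9/11 = 1368/11 ≈ 124.3636
Now evaluate at x=17, y=19:
z = k × 17 / 19 = (1368 × 17) / (11 × 19) = 23256/209
≈ 111.2727

111.2727


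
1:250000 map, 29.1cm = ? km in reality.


Real distance = map distance × scale
= 29.1cm × 250000
= 7275000 cm = 72750.0 m
= 72.750 km

72.750 km


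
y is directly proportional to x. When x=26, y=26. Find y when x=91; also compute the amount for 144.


Direct proportion: y/x = constant
k = 26/26 = 1.0000
y at x=91: k × 91 = 26 × 91 / 26 = 2366/26 = 91.00
y at x=144: k × 144 = 26 × 144 / 26 = 3744/26 = 144.00
= 91.00 and 144.00

91.00 and 144.00


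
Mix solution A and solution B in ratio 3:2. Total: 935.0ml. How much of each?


Total parts = 3 + 2 = 5
solution A: 935.0 × 3/5 = 561.0ml
solution B: 935.0 × 2/5 = 374.0ml
= 561.0ml and 374.0ml

561.0ml and 374.0ml


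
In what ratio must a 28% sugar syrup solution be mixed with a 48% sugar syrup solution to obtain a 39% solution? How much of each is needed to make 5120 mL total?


Let x parts of 28% mix with y parts of 48%.
28x + 48y = 39(x + y)
28x + 48y = 39x + 39y
x(28 - 39) = y(39 - 48)
x/y = (48 - 39)/(39 - 28) = 9/11
Simplify: 9:11
Total parts = 20; one part = 5120/20 = 256.00 mL
28% solution: 9×256.00 = 2304.00 mL
48% solution: 11×256.00 = 2816.00 mL
= ratio 9:11; 2304.00 mL and 2816.00 mL

ratio 9:11; 2304.00 mL and 2816.00 mL


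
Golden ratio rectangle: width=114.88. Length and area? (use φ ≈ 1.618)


φ = (1 + √5) / 2 ≈ 1.618
Length = width × φ = 114.88 × 1.618 = 185.87584
≈ 185.88
Area = width × length = 114.88 × 185.87584 = 21353.4164992 ≈ 21353.42
= Length: 185.88, Area: 21353.42

Length: 185.88, Area: 21353.42


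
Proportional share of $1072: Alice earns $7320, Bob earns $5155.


Total income = 7320 + 5155 = $12475
Alice: $1072 × 7320/12475 = $629.02
Bob: $1072 × 5155/12475 = $442.98
= Alice: $629.02, Bob: $442.98

Alice: $629.02, Bob: $442.98


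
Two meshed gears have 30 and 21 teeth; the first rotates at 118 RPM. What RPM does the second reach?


Gear ratio = 30:21 = 10:7
RPM_B = RPM_A × (teeth_A / teeth_B)
= 118 × (30/21)
= 168.6 RPM

168.6 RPM


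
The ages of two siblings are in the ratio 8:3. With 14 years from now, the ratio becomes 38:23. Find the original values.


Let A = 8k, B = 3k.
(8k + 14) / (3k + 14) = 38/23
Cross-multiply: 23(8k + 14) = 38(3k + 14)
184k + 322 = 114k + 532
184k - 114k = 532 - 322
70k = 210
k = 210/70 = 3
A = 8×3 = 24, B = 3×3 = 9
= A = 24, B = 9

A = 24, B = 9


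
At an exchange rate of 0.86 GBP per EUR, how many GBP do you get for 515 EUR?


Amount × rate = 515 × 0.86
= 442.90 GBP

442.90 GBP


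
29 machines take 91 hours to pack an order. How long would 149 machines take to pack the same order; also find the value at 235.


Inverse proportion: x × y = constant
k = 29 × 91 = 2639
At x=149: k/149 = 17.71
At x=235: k/235 = 11.23
= 17.71 and 11.23

17.71 and 11.23


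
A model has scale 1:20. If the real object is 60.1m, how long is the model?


Model size = real / scale
= 60.1 / 20
= 3.0050 m

3.0050 m


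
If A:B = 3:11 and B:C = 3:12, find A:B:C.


Match B: multiply A:B by 3 → 9:33
Multiply B:C by 11 → 33:132
Combined: 9:33:132
GCD = 3
= 3:11:44

3:11:44


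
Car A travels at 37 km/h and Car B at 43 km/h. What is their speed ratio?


Ratio = 37:43
GCD = 1
Simplified = 37:43
Time ratio (same distance) = 43:37
Speed ratio = 37:43

37:43


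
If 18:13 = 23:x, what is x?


Cross multiply: 18 × x = 13 × 23
18x = 299
x = 299 / 18
= 16.61

16.61


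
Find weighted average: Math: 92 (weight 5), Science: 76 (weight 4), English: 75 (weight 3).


Numerator = 92×5 + 76×4 + 75×3
= 460 + 304 + 225
= 989
Total weight = 12
Weighted avg = 989/12
= 82.42

82.42


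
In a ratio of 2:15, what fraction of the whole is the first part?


Total parts = 2 + 15 = 17
First part: 2/17 = 2/17
= 2/17

2/17


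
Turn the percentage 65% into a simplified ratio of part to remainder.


65% means 65 parts out of 100; remainder = 35
Part : remainder = 65:35
GCD = 5
= 13:7

13:7


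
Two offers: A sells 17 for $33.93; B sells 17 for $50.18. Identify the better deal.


Deal A: $33.93/17 = $1.9959/unit
Deal B: $50.18/17 = $2.9518/unit
A is cheaper per unit
= Deal A

Deal A


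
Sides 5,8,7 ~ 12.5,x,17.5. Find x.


Scale factor = 12.5/5 = 2.5
Missing side = 8 × 2.5
= 20.0

20.0


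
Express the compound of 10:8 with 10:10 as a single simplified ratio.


Compound ratio = (10×10) : (8×10)
= 100:80
GCD = 20
= 5:4

5:4


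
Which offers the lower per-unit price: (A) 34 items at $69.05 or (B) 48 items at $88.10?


Deal A: $69.05/34 = $2.0309/unit
Deal B: $88.10/48 = $1.8354/unit
B is cheaper per unit
= Deal B

Deal B


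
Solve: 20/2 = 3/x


Cross multiply: 20 × x = 2 × 3
20x = 6
x = 6 / 20
= 0.30

0.30


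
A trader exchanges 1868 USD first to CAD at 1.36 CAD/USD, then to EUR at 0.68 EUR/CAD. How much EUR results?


Step 1: 1868 USD × 1.36 = 2540.48 CAD
Step 2: 2540.48 CAD × 0.68 = 1727.53 EUR
Implied rate USD→EUR = 1.36 × 0.68 = 0.9248
= 1727.53 EUR

1727.53 EUR


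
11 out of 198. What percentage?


Percentage = (part / whole) × 100
= (11 / 198) × 100
≈ 5.56%

5.56%


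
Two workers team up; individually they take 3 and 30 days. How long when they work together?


Rate of A = 1/3 per day
Rate of B = 1/30 per day
Combined rate = 1/3 + 1/30 = 33/90 ≈ 0.3667 per day
Days = 1 / combined rate = 90/33
≈ 2.73 days

2.73 days


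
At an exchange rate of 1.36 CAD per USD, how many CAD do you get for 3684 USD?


Amount × rate = 3684 × 1.36
= 5010.24 CAD

5010.24 CAD


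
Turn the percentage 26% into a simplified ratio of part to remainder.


26% means 26 parts out of 100; remainder = 74
Part : remainder = 26:74
GCD = 2
= 13:37

13:37


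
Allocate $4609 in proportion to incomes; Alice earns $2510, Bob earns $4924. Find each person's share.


Total income = 2510 + 4924 = $7434
Alice: $4609 × 2510/7434 = $1556.17
Bob: $4609 × 4924/7434 = $3052.83
= Alice: $1556.17, Bob: $3052.83

Alice: $1556.17, Bob: $3052.83


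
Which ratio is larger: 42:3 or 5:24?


42/3 = 14.0000
5/24 = 0.2083
14.0000 > 0.2083, so 42:3 is greater
= 42:3

42:3


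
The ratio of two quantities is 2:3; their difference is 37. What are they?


Let A = 2k, B = 3k.
3k - 2k = 37
1k = 37 → k = 37/1 = 37
A = 2×37 = 74, B = 3×37 = 111
= A = 74, B = 111

A = 74, B = 111


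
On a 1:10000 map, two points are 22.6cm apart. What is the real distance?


Real distance = map distance × scale
= 22.6cm × 10000
= 226000 cm = 2260.0 m
= 2.260 km

2.260 km


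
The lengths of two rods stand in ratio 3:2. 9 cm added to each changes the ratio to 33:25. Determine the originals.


Let A = 3k, B = 2k.
(3k + 9) / (2k + 9) = 33/25
Cross-multiply: 25(3k + 9) = 33(2k + 9)
75k + 225 = 66k + 297
75k - 66k = 297 - 225
9k = 72
k = 72/9 = 8
A = 3×8 = 24, B = 2×8 = 16
= A = 24, B = 16

A = 24, B = 16


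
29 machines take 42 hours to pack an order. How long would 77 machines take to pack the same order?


Inverse proportion: x × y = constant
k = 29 × 42 = 1218
y₂ = k / 77 = 1218 / 77
= 15.82

15.82


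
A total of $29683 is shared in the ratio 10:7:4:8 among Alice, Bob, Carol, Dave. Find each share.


Total parts = 10 + 7 + 4 + 8 = 29
Alice: 29683 × 10/29 = 10235.52
Bob: 29683 × 7/29 = 7164.86
Carol: 29683 × 4/29 = 4094.21
Dave: 29683 × 8/29 = 8188.41
= Alice: $10235.52, Bob: $7164.86, Carol: $4094.21, Dave: $8188.41

Alice: $10235.52, Bob: $7164.86, Carol: $4094.21, Dave: $8188.41


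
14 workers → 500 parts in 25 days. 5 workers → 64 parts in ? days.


Days ∝ work / workers, so d₂ = d₁ × (m₁/m₂) × (w₂/w₁)
Workers factor (inverse): 14/5 = 2.8000
Work factor (direct): 64/500 = 0.1280
d₂ = 25 × 14/5 × 64/500 = (25 × 14 × 64) / (5 × 500) = 22400/2500
= 8.96 days

8.96 days


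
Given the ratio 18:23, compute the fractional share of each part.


Total parts = 18 + 23 = 41
First part: 18/41 = 18/41
Second part: 23/41 = 23/41
= 18/41 and 23/41

18/41 and 23/41


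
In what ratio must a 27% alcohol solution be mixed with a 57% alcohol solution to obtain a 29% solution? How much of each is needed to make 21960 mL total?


Let x parts of 27% mix with y parts of 57%.
27x + 57y = 29(x + y)
27x + 57y = 29x + 29y
x(27 - 29) = y(29 - 57)
x/y = (57 - 29)/(29 - 27) = 28/2
Simplify: 14:1
Total parts = 15; one part = 21960/15 = 1464.00 mL
27% solution: 14×1464.00 = 20496.00 mL
57% solution: 1×1464.00 = 1464.00 mL
= ratio 14:1; 20496.00 mL and 1464.00 mL

ratio 14:1; 20496.00 mL and 1464.00 mL


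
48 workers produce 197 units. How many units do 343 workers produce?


Direct proportion: y/x = constant
k = 197/48 ≈ 4.1042
y₂ = k × 343 = 197 × 343 / 48 = 67571/48
≈ 1407.73

1407.73


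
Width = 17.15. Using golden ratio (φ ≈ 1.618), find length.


φ = (1 + √5) / 2 ≈ 1.618
Length = width × φ = 17.15 × 1.618 = 27.7487
≈ 27.75

27.75


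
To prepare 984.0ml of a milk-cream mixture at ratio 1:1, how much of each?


Total parts = 1 + 1 = 2
milk: 984.0 × 1/2 = 492.0ml
cream: 984.0 × 1/2 = 492.0ml
= 492.0ml and 492.0ml

492.0ml and 492.0ml


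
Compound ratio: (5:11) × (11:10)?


Compound ratio = (5×11) : (11×10)
= 55:110
GCD = 55
= 1:2

1:2


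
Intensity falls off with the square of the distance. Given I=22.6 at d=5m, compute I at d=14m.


I₁d₁² = I₂d₂²
I₂ = I₁ × (d₁/d₂)²
= 22.6 × (5/14)²
= 22.6 × 25/196
= 565/196
≈ 2.8827

2.8827


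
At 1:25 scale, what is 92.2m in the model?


Model size = real / scale
= 92.2 / 25
= 3.6880 m

3.6880 m


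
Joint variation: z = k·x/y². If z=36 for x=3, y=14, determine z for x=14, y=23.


z = k·x/y²
Solve for k using the known point: k = z·y²/x = 36×196/3 = 7056/3 = 2352.0000
Now evaluate at x=14, y=23:
z = k × 14 / 529 = (7056 × 14) / (3 × 529) = 98784/1587
≈ 62.2457

62.2457


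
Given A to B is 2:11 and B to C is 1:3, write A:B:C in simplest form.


Match B: multiply A:B by 1 → 2:11
Multiply B:C by 11 → 11:33
Combined: 2:11:33
GCD = 1
= 2:11:33

2:11:33


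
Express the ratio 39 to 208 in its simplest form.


GCD(39, 208) = 13
39/13 : 208/13
= 3:16

3:16


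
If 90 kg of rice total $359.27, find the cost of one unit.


Unit rate = total / quantity
= 359.27 / 90
= $3.99 per unit

$3.99 per unit


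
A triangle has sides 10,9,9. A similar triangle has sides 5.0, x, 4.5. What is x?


Scale factor = 5.0/10 = 0.5
Missing side = 9 × 0.5
= 4.5

4.5


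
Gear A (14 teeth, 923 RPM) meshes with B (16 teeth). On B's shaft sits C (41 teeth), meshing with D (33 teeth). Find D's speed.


Stage 1: RPM_B = RPM_A × t_A/t_B = 923 × 14/16 = 12922/16 ≈ 807.63
B and C share a shaft → RPM_C = RPM_B
Stage 2: RPM_D = RPM_C × t_C/t_D = RPM_A × (t_A×t_C)/(t_B×t_D)
Overall ratio = (14×41)/(16×33) = 574/528
RPM_D = 923 × 574/528 = 529802/528
≈ 1003.41 RPM

1003.41 RPM


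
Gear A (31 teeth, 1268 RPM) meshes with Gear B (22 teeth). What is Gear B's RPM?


Gear ratio = 31:22 = 31:22
RPM_B = RPM_A × (teeth_A / teeth_B)
= 1268 × (31/22)
= 1786.7 RPM

1786.7 RPM


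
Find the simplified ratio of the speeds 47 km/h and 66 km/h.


Ratio = 47:66
GCD = 1
Simplified = 47:66
Time ratio (same distance) = 66:47
Speed ratio = 47:66

47:66


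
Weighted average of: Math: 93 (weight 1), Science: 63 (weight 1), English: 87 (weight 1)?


Numerator = 93×1 + 63×1 + 87×1
= 93 + 63 + 87
= 243
Total weight = 3
Weighted avg = 243/3
= 81.00

81.00


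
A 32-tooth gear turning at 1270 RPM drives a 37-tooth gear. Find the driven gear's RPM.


Gear ratio = 32:37 = 32:37
RPM_B = RPM_A × (teeth_A / teeth_B)
= 1270 × (32/37)
= 1098.4 RPM

1098.4 RPM


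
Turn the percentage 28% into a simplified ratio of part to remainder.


28% means 28 parts out of 100; remainder = 72
Part : remainder = 28:72
GCD = 4
= 7:18

7:18


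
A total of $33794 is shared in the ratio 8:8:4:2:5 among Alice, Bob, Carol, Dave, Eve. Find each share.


Total parts = 8 + 8 + 4 + 2 + 5 = 27
Alice: 33794 × 8/27 = 10013.04
Bob: 33794 × 8/27 = 10013.04
Carol: 33794 × 4/27 = 5006.52
Dave: 33794 × 2/27 = 2503.26
Eve: 33794 × 5/27 = 6258.15
= Alice: $10013.04, Bob: $10013.04, Carol: $5006.52, Dave: $2503.26, Eve: $6258.15

Alice: $10013.04, Bob: $10013.04, Carol: $5006.52, Dave: $2503.26, Eve: $6258.15


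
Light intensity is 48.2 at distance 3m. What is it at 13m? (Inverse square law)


I₁d₁² = I₂d₂²
I₂ = I₁ × (d₁/d₂)²
= 48.2 × (3/13)²
= 48.2 × 9/169
= 433.8/169
≈ 2.5669

2.5669


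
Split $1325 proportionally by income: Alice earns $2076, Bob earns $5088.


Total income = 2076 + 5088 = $7164
Alice: $1325 × 2076/7164 = $383.96
Bob: $1325 × 5088/7164 = $941.04
= Alice: $383.96, Bob: $941.04

Alice: $383.96, Bob: $941.04


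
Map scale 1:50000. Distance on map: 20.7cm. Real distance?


Real distance = map distance × scale
= 20.7cm × 50000
= 1035000 cm = 10350.0 m
= 10.350 km

10.350 km


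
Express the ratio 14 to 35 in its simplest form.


GCD(14, 35) = 7
14/7 : 35/7
= 2:5

2:5


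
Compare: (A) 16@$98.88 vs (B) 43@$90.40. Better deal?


Deal A: $98.88/16 = $6.1800/unit
Deal B: $90.40/43 = $2.1023/unit
B is cheaper per unit
= Deal B

Deal B


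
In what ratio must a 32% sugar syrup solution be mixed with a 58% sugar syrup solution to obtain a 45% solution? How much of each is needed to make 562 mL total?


Let x parts of 32% mix with y parts of 58%.
32x + 58y = 45(x + y)
32x + 58y = 45x + 45y
x(32 - 45) = y(45 - 58)
x/y = (58 - 45)/(45 - 32) = 13/13
Simplify: 1:1
Total parts = 2; one part = 562/2 = 281.00 mL
32% solution: 1×281.00 = 281.00 mL
58% solution: 1×281.00 = 281.00 mL
= ratio 1:1; 281.00 mL and 281.00 mL

ratio 1:1; 281.00 mL and 281.00 mL


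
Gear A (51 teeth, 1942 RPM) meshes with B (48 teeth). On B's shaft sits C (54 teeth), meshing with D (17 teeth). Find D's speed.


Stage 1: RPM_B = RPM_A × t_A/t_B = 1942 × 51/48 = 99042/48 ≈ 2063.38
B and C share a shaft → RPM_C = RPM_B
Stage 2: RPM_D = RPM_C × t_C/t_D = RPM_A × (t_A×t_C)/(t_B×t_D)
Overall ratio = (51×54)/(48×17) = 2754/816
RPM_D = 1942 × 2754/816 = 5348268/816
= 6554.25 RPM

6554.25 RPM


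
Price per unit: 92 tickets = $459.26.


Unit rate = total / quantity
= 459.26 / 92
= $4.99 per unit

$4.99 per unit
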